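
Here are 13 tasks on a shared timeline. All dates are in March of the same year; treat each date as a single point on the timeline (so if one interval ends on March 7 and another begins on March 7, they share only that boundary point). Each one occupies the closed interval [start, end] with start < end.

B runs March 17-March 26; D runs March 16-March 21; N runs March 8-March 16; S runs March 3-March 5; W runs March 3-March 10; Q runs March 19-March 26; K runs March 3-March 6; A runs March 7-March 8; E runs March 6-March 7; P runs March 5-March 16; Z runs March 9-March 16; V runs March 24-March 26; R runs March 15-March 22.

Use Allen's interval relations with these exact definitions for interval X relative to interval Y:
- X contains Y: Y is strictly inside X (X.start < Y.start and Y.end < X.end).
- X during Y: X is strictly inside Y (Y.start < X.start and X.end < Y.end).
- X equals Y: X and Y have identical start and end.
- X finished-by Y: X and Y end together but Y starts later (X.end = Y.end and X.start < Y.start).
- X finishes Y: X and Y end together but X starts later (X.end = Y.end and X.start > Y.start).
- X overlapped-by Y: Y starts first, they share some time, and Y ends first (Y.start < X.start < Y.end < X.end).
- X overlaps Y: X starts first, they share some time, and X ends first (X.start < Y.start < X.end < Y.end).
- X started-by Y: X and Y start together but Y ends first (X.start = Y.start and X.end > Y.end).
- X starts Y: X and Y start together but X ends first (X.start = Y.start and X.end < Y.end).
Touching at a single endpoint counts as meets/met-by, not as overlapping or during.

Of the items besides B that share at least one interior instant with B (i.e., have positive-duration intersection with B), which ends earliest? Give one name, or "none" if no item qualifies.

Target B = [March 17, March 26].
A [March 7, March 8] → before → excluded.
D [March 16, March 21] → overlaps → candidate.
E [March 6, March 7] → before → excluded.
K [March 3, March 6] → before → excluded.
N [March 8, March 16] → before → excluded.
P [March 5, March 16] → before → excluded.
Q [March 19, March 26] → finishes → candidate.
R [March 15, March 22] → overlaps → candidate.
S [March 3, March 5] → before → excluded.
V [March 24, March 26] → finishes → candidate.
W [March 3, March 10] → before → excluded.
Z [March 9, March 16] → before → excluded.
Among candidates, earliest end is March 21 → D.

D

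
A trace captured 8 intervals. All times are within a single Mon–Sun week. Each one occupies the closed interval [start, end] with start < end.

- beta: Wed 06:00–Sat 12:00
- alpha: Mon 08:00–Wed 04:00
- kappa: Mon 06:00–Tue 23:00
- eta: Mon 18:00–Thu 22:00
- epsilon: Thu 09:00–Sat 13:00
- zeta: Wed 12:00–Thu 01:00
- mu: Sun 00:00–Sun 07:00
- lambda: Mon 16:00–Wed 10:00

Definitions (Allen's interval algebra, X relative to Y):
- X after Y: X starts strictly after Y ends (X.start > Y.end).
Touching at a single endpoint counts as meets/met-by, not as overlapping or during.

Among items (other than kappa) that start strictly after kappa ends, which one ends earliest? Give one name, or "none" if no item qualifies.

Target kappa = [Mon 06:00, Tue 23:00].
alpha [Mon 08:00, Wed 04:00] → overlapped-by → excluded.
beta [Wed 06:00, Sat 12:00] → after → candidate.
epsilon [Thu 09:00, Sat 13:00] → after → candidate.
eta [Mon 18:00, Thu 22:00] → overlapped-by → excluded.
lambda [Mon 16:00, Wed 10:00] → overlapped-by → excluded.
mu [Sun 00:00, Sun 07:00] → after → candidate.
zeta [Wed 12:00, Thu 01:00] → after → candidate.
Among candidates, earliest end is Thu 01:00 → zeta.

zeta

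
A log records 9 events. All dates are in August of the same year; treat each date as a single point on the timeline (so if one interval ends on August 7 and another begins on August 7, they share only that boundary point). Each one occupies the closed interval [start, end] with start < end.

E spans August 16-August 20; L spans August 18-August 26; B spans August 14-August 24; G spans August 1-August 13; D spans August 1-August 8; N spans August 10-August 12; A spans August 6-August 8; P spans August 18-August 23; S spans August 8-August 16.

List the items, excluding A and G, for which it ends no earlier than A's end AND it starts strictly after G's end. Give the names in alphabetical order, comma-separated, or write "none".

B, E, L, P

Conditions: its end is no earlier than A's end (X.end >= August 8) AND its start is strictly after G's end (X.start > August 13).
B: end August 24 >= August 8? ✓; start August 14 > August 13? ✓ → yes.
D: end August 8 >= August 8? ✓; start August 1 > August 13? ✗ → no.
E: end August 20 >= August 8? ✓; start August 16 > August 13? ✓ → yes.
L: end August 26 >= August 8? ✓; start August 18 > August 13? ✓ → yes.
N: end August 12 >= August 8? ✓; start August 10 > August 13? ✗ → no.
P: end August 23 >= August 8? ✓; start August 18 > August 13? ✓ → yes.
S: end August 16 >= August 8? ✓; start August 8 > August 13? ✗ → no.
Result: B, E, L, P.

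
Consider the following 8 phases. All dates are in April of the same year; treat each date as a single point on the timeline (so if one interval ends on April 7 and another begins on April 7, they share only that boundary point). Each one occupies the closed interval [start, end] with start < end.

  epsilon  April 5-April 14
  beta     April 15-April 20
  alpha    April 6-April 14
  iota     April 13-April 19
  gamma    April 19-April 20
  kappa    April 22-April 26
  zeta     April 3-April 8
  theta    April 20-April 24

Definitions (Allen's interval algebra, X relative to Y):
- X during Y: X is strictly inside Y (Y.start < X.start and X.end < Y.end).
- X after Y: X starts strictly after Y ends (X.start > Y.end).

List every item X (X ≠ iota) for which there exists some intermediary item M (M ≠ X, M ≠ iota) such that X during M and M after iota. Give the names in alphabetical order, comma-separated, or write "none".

none

Target iota = [April 13, April 19].
Intermediaries M with M after iota: kappa, theta.
Via kappa — items with X during kappa: none.
Via theta — items with X during theta: none.
Union: none.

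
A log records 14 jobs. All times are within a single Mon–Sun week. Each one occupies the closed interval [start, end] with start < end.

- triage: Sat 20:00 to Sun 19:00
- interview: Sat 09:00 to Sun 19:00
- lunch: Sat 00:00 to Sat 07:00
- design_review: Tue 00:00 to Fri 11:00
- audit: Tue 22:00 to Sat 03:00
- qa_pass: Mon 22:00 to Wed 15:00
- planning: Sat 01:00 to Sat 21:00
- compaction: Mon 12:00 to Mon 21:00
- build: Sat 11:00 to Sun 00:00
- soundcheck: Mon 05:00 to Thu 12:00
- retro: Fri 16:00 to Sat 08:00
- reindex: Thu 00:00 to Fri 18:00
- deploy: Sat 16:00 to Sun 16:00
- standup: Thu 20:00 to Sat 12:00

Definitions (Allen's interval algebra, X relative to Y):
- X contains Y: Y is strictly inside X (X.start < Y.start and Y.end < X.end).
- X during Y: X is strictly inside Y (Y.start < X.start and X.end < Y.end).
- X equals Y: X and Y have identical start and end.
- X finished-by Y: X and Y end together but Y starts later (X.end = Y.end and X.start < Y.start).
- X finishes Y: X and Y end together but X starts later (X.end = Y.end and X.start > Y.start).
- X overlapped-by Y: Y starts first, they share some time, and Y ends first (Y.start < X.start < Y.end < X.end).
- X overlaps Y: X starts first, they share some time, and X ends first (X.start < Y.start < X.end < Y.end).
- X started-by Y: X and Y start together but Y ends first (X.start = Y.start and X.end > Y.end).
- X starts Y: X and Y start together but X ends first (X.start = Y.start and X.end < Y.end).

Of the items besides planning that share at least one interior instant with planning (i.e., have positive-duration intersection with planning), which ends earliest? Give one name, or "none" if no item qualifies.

audit

Target planning = [Sat 01:00, Sat 21:00].
audit [Tue 22:00, Sat 03:00] → overlaps → candidate.
build [Sat 11:00, Sun 00:00] → overlapped-by → candidate.
compaction [Mon 12:00, Mon 21:00] → before → excluded.
deploy [Sat 16:00, Sun 16:00] → overlapped-by → candidate.
design_review [Tue 00:00, Fri 11:00] → before → excluded.
interview [Sat 09:00, Sun 19:00] → overlapped-by → candidate.
lunch [Sat 00:00, Sat 07:00] → overlaps → candidate.
qa_pass [Mon 22:00, Wed 15:00] → before → excluded.
reindex [Thu 00:00, Fri 18:00] → before → excluded.
retro [Fri 16:00, Sat 08:00] → overlaps → candidate.
soundcheck [Mon 05:00, Thu 12:00] → before → excluded.
standup [Thu 20:00, Sat 12:00] → overlaps → candidate.
triage [Sat 20:00, Sun 19:00] → overlapped-by → candidate.
Among candidates, earliest end is Sat 03:00 → audit.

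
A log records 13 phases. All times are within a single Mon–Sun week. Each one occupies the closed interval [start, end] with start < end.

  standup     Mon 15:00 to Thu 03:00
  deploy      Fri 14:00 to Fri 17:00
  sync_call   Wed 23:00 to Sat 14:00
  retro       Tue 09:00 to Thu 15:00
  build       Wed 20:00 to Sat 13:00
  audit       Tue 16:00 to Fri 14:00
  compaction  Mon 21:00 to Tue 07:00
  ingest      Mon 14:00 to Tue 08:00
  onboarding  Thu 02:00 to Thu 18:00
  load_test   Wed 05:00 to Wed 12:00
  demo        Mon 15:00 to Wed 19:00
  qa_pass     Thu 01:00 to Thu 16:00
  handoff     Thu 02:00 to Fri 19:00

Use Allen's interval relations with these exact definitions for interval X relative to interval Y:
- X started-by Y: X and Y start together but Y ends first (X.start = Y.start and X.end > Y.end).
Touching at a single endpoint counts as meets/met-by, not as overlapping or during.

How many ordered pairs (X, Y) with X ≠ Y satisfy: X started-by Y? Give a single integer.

Checking all 156 ordered pairs for relation 'started-by'; matching pairs in alphabetical order:
(handoff, onboarding): handoff started-by onboarding ✓
(standup, demo): standup started-by demo ✓
Count: 2.

2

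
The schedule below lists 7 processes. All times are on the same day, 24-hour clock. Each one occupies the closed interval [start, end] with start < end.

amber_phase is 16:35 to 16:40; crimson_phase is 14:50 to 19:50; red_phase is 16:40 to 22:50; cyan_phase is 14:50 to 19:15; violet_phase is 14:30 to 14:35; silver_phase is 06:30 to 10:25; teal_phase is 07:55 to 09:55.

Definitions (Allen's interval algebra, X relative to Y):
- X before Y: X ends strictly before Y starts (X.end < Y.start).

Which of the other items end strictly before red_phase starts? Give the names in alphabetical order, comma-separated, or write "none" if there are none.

Target red_phase = [16:40, 22:50].
amber_phase [16:35, 16:40] → meets → no.
crimson_phase [14:50, 19:50] → overlaps → no.
cyan_phase [14:50, 19:15] → overlaps → no.
silver_phase [06:30, 10:25] → before → yes.
teal_phase [07:55, 09:55] → before → yes.
violet_phase [14:30, 14:35] → before → yes.
Result: silver_phase, teal_phase, violet_phase.

silver_phase, teal_phase, violet_phase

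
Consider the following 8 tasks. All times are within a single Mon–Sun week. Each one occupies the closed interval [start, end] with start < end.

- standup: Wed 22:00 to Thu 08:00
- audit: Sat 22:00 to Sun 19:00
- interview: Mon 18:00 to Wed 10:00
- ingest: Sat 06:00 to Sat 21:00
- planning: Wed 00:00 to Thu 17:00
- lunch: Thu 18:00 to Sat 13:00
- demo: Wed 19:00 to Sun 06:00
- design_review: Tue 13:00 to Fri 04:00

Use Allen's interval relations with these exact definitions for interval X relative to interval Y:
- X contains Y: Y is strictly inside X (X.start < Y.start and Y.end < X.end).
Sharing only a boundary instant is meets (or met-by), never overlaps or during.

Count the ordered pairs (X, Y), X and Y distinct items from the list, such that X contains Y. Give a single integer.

6

Checking all 56 ordered pairs for relation 'contains'; matching pairs in alphabetical order:
(demo, ingest): demo contains ingest ✓
(demo, lunch): demo contains lunch ✓
(demo, standup): demo contains standup ✓
(design_review, planning): design_review contains planning ✓
(design_review, standup): design_review contains standup ✓
(planning, standup): planning contains standup ✓
Count: 6.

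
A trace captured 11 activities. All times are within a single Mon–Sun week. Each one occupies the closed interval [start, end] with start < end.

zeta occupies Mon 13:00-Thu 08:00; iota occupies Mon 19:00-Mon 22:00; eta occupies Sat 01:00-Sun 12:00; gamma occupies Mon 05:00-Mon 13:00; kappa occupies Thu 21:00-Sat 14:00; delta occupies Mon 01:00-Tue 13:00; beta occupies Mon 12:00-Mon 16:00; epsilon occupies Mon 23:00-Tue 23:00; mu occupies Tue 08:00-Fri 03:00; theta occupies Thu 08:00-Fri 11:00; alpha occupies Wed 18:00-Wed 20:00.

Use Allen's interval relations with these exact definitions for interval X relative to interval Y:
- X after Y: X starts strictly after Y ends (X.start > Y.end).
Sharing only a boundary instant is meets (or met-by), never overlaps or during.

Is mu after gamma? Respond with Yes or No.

mu = [Tue 08:00, Fri 03:00], gamma = [Mon 05:00, Mon 13:00].
Actual relation of mu to gamma: after.
Asked whether 'after' holds → Yes.

Yes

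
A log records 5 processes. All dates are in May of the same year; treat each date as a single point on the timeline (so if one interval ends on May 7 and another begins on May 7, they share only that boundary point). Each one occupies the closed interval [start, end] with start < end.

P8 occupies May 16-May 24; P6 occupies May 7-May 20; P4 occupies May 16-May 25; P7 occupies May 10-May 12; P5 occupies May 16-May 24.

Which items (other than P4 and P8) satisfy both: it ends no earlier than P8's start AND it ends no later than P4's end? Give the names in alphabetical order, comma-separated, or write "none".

Conditions: its end is no earlier than P8's start (X.end >= May 16) AND its end is no later than P4's end (X.end <= May 25).
P5: end May 24 >= May 16? ✓; end May 24 <= May 25? ✓ → yes.
P6: end May 20 >= May 16? ✓; end May 20 <= May 25? ✓ → yes.
P7: end May 12 >= May 16? ✗; end May 12 <= May 25? ✓ → no.
Result: P5, P6.

P5, P6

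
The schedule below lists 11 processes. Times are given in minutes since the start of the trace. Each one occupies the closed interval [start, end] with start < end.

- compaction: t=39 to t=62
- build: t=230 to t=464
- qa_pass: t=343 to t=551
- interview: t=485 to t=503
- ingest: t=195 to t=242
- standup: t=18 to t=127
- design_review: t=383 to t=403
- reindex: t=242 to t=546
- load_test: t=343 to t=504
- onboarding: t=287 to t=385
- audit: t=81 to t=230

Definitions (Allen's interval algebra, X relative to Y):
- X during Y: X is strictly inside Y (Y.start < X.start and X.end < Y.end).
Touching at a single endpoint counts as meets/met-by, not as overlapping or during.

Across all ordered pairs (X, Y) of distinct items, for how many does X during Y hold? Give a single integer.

Checking all 110 ordered pairs for relation 'during'; matching pairs in alphabetical order:
(compaction, standup): compaction during standup ✓
(design_review, build): design_review during build ✓
(design_review, load_test): design_review during load_test ✓
(design_review, qa_pass): design_review during qa_pass ✓
(design_review, reindex): design_review during reindex ✓
(interview, load_test): interview during load_test ✓
(interview, qa_pass): interview during qa_pass ✓
(interview, reindex): interview during reindex ✓
(load_test, reindex): load_test during reindex ✓
(onboarding, build): onboarding during build ✓
(onboarding, reindex): onboarding during reindex ✓
Count: 11.

11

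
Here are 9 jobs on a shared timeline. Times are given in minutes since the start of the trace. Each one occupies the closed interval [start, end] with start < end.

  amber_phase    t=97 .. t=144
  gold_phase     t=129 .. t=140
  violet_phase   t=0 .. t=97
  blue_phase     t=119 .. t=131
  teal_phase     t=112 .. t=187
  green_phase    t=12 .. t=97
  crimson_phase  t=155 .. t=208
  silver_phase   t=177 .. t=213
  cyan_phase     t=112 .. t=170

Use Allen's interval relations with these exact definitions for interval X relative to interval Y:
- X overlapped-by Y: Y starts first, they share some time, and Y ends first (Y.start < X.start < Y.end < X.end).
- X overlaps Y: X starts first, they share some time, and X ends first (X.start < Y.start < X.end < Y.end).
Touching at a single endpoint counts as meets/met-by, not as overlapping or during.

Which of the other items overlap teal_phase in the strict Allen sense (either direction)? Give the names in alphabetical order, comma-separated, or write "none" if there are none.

amber_phase, crimson_phase, silver_phase

Target teal_phase = [t=112, t=187].
amber_phase [t=97, t=144] → overlaps → yes.
blue_phase [t=119, t=131] → during → no.
crimson_phase [t=155, t=208] → overlapped-by → yes.
cyan_phase [t=112, t=170] → starts → no.
gold_phase [t=129, t=140] → during → no.
green_phase [t=12, t=97] → before → no.
silver_phase [t=177, t=213] → overlapped-by → yes.
violet_phase [t=0, t=97] → before → no.
Result: amber_phase, crimson_phase, silver_phase.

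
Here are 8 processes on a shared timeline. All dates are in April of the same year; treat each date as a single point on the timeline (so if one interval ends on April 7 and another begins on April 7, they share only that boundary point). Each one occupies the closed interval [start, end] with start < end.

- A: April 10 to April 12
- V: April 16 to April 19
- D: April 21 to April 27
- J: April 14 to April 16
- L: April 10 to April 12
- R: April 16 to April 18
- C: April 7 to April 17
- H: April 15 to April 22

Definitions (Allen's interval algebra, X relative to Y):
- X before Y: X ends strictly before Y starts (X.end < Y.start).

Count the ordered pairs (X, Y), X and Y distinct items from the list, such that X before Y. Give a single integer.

14

Checking all 56 ordered pairs for relation 'before'; matching pairs in alphabetical order:
(A, D): A before D ✓
(A, H): A before H ✓
(A, J): A before J ✓
(A, R): A before R ✓
(A, V): A before V ✓
(C, D): C before D ✓
(J, D): J before D ✓
(L, D): L before D ✓
(L, H): L before H ✓
(L, J): L before J ✓
(L, R): L before R ✓
(L, V): L before V ✓
(R, D): R before D ✓
(V, D): V before D ✓
Count: 14.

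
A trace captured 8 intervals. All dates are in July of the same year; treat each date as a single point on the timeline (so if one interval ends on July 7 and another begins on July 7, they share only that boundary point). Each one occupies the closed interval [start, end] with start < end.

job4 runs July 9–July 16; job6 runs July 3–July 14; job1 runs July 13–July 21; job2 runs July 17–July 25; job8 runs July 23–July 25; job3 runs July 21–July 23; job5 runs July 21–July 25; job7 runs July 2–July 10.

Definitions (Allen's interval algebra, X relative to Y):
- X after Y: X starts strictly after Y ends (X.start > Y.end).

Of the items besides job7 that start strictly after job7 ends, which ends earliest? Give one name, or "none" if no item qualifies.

Target job7 = [July 2, July 10].
job1 [July 13, July 21] → after → candidate.
job2 [July 17, July 25] → after → candidate.
job3 [July 21, July 23] → after → candidate.
job4 [July 9, July 16] → overlapped-by → excluded.
job5 [July 21, July 25] → after → candidate.
job6 [July 3, July 14] → overlapped-by → excluded.
job8 [July 23, July 25] → after → candidate.
Among candidates, earliest end is July 21 → job1.

job1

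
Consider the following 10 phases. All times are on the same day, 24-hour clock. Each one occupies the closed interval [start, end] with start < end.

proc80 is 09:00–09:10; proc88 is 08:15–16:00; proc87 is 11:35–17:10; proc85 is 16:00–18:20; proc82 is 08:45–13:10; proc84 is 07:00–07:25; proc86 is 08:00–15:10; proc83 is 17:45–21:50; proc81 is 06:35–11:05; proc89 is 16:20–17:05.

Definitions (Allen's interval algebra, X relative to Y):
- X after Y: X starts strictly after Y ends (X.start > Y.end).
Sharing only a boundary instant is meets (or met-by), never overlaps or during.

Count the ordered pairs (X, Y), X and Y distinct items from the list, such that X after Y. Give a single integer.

Checking all 90 ordered pairs for relation 'after'; matching pairs in alphabetical order:
(proc80, proc84): proc80 after proc84 ✓
(proc82, proc84): proc82 after proc84 ✓
(proc83, proc80): proc83 after proc80 ✓
(proc83, proc81): proc83 after proc81 ✓
(proc83, proc82): proc83 after proc82 ✓
(proc83, proc84): proc83 after proc84 ✓
(proc83, proc86): proc83 after proc86 ✓
(proc83, proc87): proc83 after proc87 ✓
(proc83, proc88): proc83 after proc88 ✓
(proc83, proc89): proc83 after proc89 ✓
(proc85, proc80): proc85 after proc80 ✓
(proc85, proc81): proc85 after proc81 ✓
(proc85, proc82): proc85 after proc82 ✓
(proc85, proc84): proc85 after proc84 ✓
(proc85, proc86): proc85 after proc86 ✓
(proc86, proc84): proc86 after proc84 ✓
(proc87, proc80): proc87 after proc80 ✓
(proc87, proc81): proc87 after proc81 ✓
(proc87, proc84): proc87 after proc84 ✓
(proc88, proc84): proc88 after proc84 ✓
(proc89, proc80): proc89 after proc80 ✓
(proc89, proc81): proc89 after proc81 ✓
(proc89, proc82): proc89 after proc82 ✓
(proc89, proc84): proc89 after proc84 ✓
... plus 2 further pairs not listed.
Count: 26.

26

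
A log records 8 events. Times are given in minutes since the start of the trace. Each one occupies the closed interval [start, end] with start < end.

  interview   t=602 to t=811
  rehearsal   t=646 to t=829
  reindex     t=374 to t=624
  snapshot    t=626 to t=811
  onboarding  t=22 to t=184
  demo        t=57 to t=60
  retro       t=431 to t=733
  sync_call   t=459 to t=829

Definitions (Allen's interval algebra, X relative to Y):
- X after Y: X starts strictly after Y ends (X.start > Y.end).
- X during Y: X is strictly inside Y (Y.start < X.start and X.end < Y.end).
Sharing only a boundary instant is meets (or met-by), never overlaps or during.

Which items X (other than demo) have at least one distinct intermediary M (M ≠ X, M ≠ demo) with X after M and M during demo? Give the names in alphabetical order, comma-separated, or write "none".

none

Target demo = [t=57, t=60].
Intermediaries M with M during demo: none.
Union: none.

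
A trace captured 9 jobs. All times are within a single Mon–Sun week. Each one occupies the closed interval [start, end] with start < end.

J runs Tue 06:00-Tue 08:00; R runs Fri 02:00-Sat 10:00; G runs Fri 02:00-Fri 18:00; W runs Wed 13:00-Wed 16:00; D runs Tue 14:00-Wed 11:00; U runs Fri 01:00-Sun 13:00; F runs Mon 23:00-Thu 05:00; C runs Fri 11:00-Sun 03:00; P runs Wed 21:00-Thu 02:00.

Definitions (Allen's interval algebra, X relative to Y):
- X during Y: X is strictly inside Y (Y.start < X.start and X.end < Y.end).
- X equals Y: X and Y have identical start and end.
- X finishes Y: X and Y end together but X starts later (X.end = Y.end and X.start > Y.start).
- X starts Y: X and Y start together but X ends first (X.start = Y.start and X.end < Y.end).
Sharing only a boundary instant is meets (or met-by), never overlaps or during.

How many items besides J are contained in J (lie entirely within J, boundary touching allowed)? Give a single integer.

0

Target J = [Tue 06:00, Tue 08:00].
C [Fri 11:00, Sun 03:00] → after → no.
D [Tue 14:00, Wed 11:00] → after → no.
F [Mon 23:00, Thu 05:00] → contains → no.
G [Fri 02:00, Fri 18:00] → after → no.
P [Wed 21:00, Thu 02:00] → after → no.
R [Fri 02:00, Sat 10:00] → after → no.
U [Fri 01:00, Sun 13:00] → after → no.
W [Wed 13:00, Wed 16:00] → after → no.
Total: 0.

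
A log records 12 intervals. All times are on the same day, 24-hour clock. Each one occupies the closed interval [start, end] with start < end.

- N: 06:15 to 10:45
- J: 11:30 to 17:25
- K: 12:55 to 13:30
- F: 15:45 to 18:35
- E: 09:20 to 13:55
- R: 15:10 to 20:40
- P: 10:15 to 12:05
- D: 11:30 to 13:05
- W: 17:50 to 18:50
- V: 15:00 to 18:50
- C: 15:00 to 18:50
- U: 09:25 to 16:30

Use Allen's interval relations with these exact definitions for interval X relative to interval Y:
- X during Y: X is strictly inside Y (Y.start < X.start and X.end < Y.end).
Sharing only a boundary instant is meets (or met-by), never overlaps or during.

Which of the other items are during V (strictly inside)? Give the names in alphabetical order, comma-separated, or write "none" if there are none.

Target V = [15:00, 18:50].
C [15:00, 18:50] → equals → no.
D [11:30, 13:05] → before → no.
E [09:20, 13:55] → before → no.
F [15:45, 18:35] → during → yes.
J [11:30, 17:25] → overlaps → no.
K [12:55, 13:30] → before → no.
N [06:15, 10:45] → before → no.
P [10:15, 12:05] → before → no.
R [15:10, 20:40] → overlapped-by → no.
U [09:25, 16:30] → overlaps → no.
W [17:50, 18:50] → finishes → no.
Result: F.

F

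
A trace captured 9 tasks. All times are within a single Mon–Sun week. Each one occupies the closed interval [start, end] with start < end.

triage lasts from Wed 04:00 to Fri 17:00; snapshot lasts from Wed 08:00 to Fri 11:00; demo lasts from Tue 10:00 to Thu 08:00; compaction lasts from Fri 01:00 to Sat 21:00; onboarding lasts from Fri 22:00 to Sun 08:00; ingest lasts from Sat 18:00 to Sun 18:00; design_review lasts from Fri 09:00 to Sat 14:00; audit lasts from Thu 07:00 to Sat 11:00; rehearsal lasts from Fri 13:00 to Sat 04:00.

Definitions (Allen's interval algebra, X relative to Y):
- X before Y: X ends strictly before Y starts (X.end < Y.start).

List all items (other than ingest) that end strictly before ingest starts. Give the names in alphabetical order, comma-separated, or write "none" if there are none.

Target ingest = [Sat 18:00, Sun 18:00].
audit [Thu 07:00, Sat 11:00] → before → yes.
compaction [Fri 01:00, Sat 21:00] → overlaps → no.
demo [Tue 10:00, Thu 08:00] → before → yes.
design_review [Fri 09:00, Sat 14:00] → before → yes.
onboarding [Fri 22:00, Sun 08:00] → overlaps → no.
rehearsal [Fri 13:00, Sat 04:00] → before → yes.
snapshot [Wed 08:00, Fri 11:00] → before → yes.
triage [Wed 04:00, Fri 17:00] → before → yes.
Result: audit, demo, design_review, rehearsal, snapshot, triage.

audit, demo, design_review, rehearsal, snapshot, triage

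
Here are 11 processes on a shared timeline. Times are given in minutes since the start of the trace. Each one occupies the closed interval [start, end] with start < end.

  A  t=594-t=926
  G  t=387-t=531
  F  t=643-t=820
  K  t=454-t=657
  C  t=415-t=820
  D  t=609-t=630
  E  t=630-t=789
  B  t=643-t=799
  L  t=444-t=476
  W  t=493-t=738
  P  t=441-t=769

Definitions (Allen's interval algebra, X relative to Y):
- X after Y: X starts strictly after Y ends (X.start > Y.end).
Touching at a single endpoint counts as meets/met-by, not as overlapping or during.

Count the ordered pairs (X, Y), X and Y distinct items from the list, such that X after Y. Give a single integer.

Checking all 110 ordered pairs for relation 'after'; matching pairs in alphabetical order:
(A, G): A after G ✓
(A, L): A after L ✓
(B, D): B after D ✓
(B, G): B after G ✓
(B, L): B after L ✓
(D, G): D after G ✓
(D, L): D after L ✓
(E, G): E after G ✓
(E, L): E after L ✓
(F, D): F after D ✓
(F, G): F after G ✓
(F, L): F after L ✓
(W, L): W after L ✓
Count: 13.

13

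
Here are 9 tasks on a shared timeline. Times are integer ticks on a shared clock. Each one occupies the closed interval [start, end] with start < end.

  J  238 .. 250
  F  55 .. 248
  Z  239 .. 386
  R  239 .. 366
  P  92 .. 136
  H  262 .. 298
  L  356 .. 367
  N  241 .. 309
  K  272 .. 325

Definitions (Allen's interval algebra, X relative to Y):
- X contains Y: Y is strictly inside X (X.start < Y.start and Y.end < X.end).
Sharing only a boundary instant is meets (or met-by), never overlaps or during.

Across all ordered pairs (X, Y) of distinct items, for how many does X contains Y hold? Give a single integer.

Checking all 72 ordered pairs for relation 'contains'; matching pairs in alphabetical order:
(F, P): F contains P ✓
(N, H): N contains H ✓
(R, H): R contains H ✓
(R, K): R contains K ✓
(R, N): R contains N ✓
(Z, H): Z contains H ✓
(Z, K): Z contains K ✓
(Z, L): Z contains L ✓
(Z, N): Z contains N ✓
Count: 9.

9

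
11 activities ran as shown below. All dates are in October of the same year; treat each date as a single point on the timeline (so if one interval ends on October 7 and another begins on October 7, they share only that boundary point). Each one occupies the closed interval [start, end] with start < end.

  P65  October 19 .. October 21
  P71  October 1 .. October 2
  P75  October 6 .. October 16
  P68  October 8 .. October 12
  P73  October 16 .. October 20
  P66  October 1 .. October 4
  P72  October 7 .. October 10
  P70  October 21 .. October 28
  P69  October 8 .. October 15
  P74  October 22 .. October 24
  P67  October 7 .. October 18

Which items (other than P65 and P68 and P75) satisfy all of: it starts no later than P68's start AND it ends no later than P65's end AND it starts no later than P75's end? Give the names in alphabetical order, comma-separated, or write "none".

P66, P67, P69, P71, P72

Conditions: its start is no later than P68's start (X.start <= October 8) AND its end is no later than P65's end (X.end <= October 21) AND its start is no later than P75's end (X.start <= October 16).
P66: start October 1 <= October 8? ✓; end October 4 <= October 21? ✓; start October 1 <= October 16? ✓ → yes.
P67: start October 7 <= October 8? ✓; end October 18 <= October 21? ✓; start October 7 <= October 16? ✓ → yes.
P69: start October 8 <= October 8? ✓; end October 15 <= October 21? ✓; start October 8 <= October 16? ✓ → yes.
P70: start October 21 <= October 8? ✗; end October 28 <= October 21? ✗; start October 21 <= October 16? ✗ → no.
P71: start October 1 <= October 8? ✓; end October 2 <= October 21? ✓; start October 1 <= October 16? ✓ → yes.
P72: start October 7 <= October 8? ✓; end October 10 <= October 21? ✓; start October 7 <= October 16? ✓ → yes.
P73: start October 16 <= October 8? ✗; end October 20 <= October 21? ✓; start October 16 <= October 16? ✓ → no.
P74: start October 22 <= October 8? ✗; end October 24 <= October 21? ✗; start October 22 <= October 16? ✗ → no.
Result: P66, P67, P69, P71, P72.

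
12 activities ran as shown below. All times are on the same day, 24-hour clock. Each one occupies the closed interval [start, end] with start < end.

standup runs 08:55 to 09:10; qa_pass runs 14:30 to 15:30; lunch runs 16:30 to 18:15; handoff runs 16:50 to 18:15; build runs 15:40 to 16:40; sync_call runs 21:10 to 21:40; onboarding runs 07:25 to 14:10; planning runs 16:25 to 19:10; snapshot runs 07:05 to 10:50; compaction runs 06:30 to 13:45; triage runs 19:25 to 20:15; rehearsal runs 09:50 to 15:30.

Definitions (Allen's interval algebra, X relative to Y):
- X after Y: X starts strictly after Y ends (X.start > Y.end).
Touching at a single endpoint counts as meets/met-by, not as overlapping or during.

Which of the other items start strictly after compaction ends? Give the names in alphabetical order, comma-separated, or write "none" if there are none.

Target compaction = [06:30, 13:45].
build [15:40, 16:40] → after → yes.
handoff [16:50, 18:15] → after → yes.
lunch [16:30, 18:15] → after → yes.
onboarding [07:25, 14:10] → overlapped-by → no.
planning [16:25, 19:10] → after → yes.
qa_pass [14:30, 15:30] → after → yes.
rehearsal [09:50, 15:30] → overlapped-by → no.
snapshot [07:05, 10:50] → during → no.
standup [08:55, 09:10] → during → no.
sync_call [21:10, 21:40] → after → yes.
triage [19:25, 20:15] → after → yes.
Result: build, handoff, lunch, planning, qa_pass, sync_call, triage.

build, handoff, lunch, planning, qa_pass, sync_call, triage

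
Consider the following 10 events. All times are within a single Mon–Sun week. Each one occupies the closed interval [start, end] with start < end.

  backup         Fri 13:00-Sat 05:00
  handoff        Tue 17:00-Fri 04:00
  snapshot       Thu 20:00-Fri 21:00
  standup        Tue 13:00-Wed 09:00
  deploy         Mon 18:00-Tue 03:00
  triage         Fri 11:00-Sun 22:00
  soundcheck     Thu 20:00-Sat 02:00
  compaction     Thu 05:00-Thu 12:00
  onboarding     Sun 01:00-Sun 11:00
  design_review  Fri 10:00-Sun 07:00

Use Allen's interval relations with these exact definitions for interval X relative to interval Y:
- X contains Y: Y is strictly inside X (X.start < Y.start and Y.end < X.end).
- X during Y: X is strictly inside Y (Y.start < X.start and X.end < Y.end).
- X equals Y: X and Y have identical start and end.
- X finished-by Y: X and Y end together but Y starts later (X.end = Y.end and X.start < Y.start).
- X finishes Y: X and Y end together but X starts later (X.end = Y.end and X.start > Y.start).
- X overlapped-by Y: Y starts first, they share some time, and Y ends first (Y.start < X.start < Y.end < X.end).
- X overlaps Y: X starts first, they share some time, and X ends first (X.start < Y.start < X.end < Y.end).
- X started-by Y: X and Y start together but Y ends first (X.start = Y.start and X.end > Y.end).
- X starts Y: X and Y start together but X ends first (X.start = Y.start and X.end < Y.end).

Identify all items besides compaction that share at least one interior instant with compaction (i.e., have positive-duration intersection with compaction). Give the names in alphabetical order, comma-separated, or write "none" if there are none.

Target compaction = [Thu 05:00, Thu 12:00].
backup [Fri 13:00, Sat 05:00] → after → no.
deploy [Mon 18:00, Tue 03:00] → before → no.
design_review [Fri 10:00, Sun 07:00] → after → no.
handoff [Tue 17:00, Fri 04:00] → contains → yes.
onboarding [Sun 01:00, Sun 11:00] → after → no.
snapshot [Thu 20:00, Fri 21:00] → after → no.
soundcheck [Thu 20:00, Sat 02:00] → after → no.
standup [Tue 13:00, Wed 09:00] → before → no.
triage [Fri 11:00, Sun 22:00] → after → no.
Result: handoff.

handoff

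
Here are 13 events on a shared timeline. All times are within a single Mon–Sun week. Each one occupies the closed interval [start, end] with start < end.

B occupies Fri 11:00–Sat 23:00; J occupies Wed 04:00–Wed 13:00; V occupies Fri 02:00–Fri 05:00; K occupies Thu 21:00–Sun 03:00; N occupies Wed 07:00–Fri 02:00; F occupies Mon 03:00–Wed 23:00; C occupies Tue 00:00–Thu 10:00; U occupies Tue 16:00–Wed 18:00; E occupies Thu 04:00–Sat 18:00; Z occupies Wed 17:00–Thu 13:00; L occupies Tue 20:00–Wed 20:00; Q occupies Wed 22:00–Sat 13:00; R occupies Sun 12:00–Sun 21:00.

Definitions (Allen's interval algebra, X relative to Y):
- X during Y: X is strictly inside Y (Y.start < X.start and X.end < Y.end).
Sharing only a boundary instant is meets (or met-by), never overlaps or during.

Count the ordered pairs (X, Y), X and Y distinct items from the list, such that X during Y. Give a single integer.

13

Checking all 156 ordered pairs for relation 'during'; matching pairs in alphabetical order:
(B, K): B during K ✓
(J, C): J during C ✓
(J, F): J during F ✓
(J, L): J during L ✓
(J, U): J during U ✓
(L, C): L during C ✓
(L, F): L during F ✓
(U, C): U during C ✓
(U, F): U during F ✓
(V, E): V during E ✓
(V, K): V during K ✓
(V, Q): V during Q ✓
(Z, N): Z during N ✓
Count: 13.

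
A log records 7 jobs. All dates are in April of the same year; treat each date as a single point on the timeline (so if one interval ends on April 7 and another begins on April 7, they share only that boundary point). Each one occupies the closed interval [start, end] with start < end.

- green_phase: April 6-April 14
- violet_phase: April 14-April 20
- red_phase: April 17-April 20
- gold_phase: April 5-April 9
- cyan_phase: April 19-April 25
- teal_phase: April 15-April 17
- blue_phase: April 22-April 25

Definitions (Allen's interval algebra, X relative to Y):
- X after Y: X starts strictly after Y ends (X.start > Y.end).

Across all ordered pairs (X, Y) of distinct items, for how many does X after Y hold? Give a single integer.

Checking all 42 ordered pairs for relation 'after'; matching pairs in alphabetical order:
(blue_phase, gold_phase): blue_phase after gold_phase ✓
(blue_phase, green_phase): blue_phase after green_phase ✓
(blue_phase, red_phase): blue_phase after red_phase ✓
(blue_phase, teal_phase): blue_phase after teal_phase ✓
(blue_phase, violet_phase): blue_phase after violet_phase ✓
(cyan_phase, gold_phase): cyan_phase after gold_phase ✓
(cyan_phase, green_phase): cyan_phase after green_phase ✓
(cyan_phase, teal_phase): cyan_phase after teal_phase ✓
(red_phase, gold_phase): red_phase after gold_phase ✓
(red_phase, green_phase): red_phase after green_phase ✓
(teal_phase, gold_phase): teal_phase after gold_phase ✓
(teal_phase, green_phase): teal_phase after green_phase ✓
(violet_phase, gold_phase): violet_phase after gold_phase ✓
Count: 13.

13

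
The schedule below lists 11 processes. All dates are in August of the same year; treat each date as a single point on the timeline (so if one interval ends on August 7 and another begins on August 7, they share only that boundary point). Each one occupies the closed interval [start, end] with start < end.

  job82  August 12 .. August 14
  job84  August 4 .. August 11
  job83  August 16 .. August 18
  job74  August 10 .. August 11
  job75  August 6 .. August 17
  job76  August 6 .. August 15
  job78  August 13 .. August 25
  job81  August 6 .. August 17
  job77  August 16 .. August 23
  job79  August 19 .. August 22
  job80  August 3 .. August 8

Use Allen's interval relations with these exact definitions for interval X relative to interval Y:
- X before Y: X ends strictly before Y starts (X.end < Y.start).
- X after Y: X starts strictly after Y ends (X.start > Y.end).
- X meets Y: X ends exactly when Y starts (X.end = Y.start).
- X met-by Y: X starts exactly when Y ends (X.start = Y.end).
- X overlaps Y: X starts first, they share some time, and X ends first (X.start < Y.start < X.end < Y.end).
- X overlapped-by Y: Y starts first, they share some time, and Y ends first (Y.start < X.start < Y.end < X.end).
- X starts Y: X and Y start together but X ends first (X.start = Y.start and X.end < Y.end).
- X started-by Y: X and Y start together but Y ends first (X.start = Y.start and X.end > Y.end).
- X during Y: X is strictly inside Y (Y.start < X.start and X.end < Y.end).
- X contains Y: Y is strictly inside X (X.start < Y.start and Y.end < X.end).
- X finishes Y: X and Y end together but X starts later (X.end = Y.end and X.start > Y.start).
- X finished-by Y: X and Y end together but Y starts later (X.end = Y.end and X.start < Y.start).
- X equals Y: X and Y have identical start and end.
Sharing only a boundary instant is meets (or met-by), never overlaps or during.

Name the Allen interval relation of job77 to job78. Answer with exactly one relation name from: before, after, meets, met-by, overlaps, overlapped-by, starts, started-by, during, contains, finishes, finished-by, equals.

job77 = [August 16, August 23]; job78 = [August 13, August 25].
Compare endpoints: job77.start > job78.start, job77.start < job78.end, job77.end > job78.start, job77.end < job78.end.
That pattern is 'during'.

during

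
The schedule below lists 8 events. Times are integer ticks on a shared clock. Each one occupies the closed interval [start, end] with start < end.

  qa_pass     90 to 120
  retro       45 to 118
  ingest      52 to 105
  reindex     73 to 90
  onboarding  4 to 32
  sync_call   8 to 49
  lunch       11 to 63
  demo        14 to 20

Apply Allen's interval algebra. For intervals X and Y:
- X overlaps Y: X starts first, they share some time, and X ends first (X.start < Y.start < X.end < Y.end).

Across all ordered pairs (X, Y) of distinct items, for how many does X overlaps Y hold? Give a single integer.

Checking all 56 ordered pairs for relation 'overlaps'; matching pairs in alphabetical order:
(ingest, qa_pass): ingest overlaps qa_pass ✓
(lunch, ingest): lunch overlaps ingest ✓
(lunch, retro): lunch overlaps retro ✓
(onboarding, lunch): onboarding overlaps lunch ✓
(onboarding, sync_call): onboarding overlaps sync_call ✓
(retro, qa_pass): retro overlaps qa_pass ✓
(sync_call, lunch): sync_call overlaps lunch ✓
(sync_call, retro): sync_call overlaps retro ✓
Count: 8.

8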